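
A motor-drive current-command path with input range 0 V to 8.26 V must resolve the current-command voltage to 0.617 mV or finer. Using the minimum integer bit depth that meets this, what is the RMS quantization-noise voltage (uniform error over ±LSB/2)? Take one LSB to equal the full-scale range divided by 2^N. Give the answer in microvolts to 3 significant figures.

146 µV

Range is 8.26 V.
8.26 V / 0.617 mV = 13390. Since 2^13 = 8192 and 2^14 = 16384, N = 14.
LSB = 8.26 V / 2^14 = 0.50415 mV.
RMS noise = LSB/√12 = 146 µV.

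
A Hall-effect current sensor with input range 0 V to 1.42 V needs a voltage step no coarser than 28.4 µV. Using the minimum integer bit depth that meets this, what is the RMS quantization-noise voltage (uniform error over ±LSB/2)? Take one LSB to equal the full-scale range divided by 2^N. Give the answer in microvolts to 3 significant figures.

Range is 1.42 V.
Need 2^N ≥ 1.42 V / 28.4 µV = 50000 → N_min = 16.
LSB = 1.42 V ÷ 2^16 = 1.42/65536 V = 21.667 µV.
RMS noise = LSB/√12 = 6.25 µV.

6.25 µV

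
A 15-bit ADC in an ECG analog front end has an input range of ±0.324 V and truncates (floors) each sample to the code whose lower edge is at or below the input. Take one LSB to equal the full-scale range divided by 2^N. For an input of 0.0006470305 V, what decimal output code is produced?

Full-scale range = 0.324 V − (-0.324 V) = 0.648 V. LSB = 0.648 V / 2^15 ≈ 19.78 µV.
V_in − V_min = 0.0006470305 − (-0.324) = 0.3246470305 V.
Divide by LSB: 0.3246470305 × 32768/0.648 = 16416.7190.
Truncating gives code 16416.

16416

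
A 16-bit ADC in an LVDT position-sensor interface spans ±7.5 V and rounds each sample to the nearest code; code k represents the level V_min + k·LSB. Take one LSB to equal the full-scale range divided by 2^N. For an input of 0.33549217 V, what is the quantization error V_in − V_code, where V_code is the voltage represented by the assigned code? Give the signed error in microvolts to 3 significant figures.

Full-scale range = 7.5 V − (-7.5 V) = 15 V. LSB = 15 V / 2^16 ≈ 228.9 µV.
(V_in − V_min)/LSB = (0.33549217 − (-7.5)) × 65536/15 = 34233.7877 → nearest code k = 34234.
V_code = -7.5 + (34234/65536) × 15 = 0.33554077148 V.
Error = V_in − V_code = 0.33549217 − (0.33554077148) = −48.6 µV.

−48.6 µV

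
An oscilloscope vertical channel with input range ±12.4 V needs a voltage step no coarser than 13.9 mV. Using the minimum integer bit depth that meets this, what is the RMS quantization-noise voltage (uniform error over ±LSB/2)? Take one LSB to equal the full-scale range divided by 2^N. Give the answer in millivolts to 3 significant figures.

3.50 mV

Full-scale range = 12.4 V − (-12.4 V) = 24.8 V.
Required number of levels: 24.8/13.9 mV = 1784.2; smallest N with 2^N ≥ that is 11.
One LSB is 24.8 V / 2048 = 12.109 mV.
V_rms = LSB/√12 = 3.50 mV.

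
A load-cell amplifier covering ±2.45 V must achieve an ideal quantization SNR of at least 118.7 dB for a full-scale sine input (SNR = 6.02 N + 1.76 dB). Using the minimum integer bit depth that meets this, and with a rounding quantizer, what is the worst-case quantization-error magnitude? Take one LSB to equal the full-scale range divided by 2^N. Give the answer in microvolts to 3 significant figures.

Range = 2.45 − (-2.45) = 4.9 V.
Required N = ⌈(118.7 − 1.76)/6.02⌉ = ⌈19.425⌉ = 20.
One LSB is 4.9 V / 1048576 = 4.6730 µV.
|e|_max = LSB/2 = 2.34 µV.

2.34 µV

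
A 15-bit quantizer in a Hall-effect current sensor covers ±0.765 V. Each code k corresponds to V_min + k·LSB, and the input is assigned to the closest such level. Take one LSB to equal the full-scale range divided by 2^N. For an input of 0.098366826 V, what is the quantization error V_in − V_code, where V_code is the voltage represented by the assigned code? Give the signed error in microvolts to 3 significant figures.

−13.0 µV

Range = 0.765 − (-0.765) = 1.53 V. LSB = 1.53 V / 2^15 ≈ 46.69 µV.
Position in LSBs: (0.098366826 − (-0.765)) × 32768/1.53 = 18490.7217; rounding gives k = 18491.
Reconstructed level: -0.765 + 18491 × 1.53/32768 V = 0.098379821777 V.
V_in − V_code = 0.098366826 − (0.098379821777) = −13.0 µV.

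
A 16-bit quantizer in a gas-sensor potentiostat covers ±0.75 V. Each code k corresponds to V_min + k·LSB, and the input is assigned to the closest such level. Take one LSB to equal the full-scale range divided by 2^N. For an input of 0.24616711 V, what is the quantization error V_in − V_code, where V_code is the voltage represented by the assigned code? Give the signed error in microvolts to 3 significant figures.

The full-scale span is 0.75 − (-0.75) = 1.5 V. LSB = 1.5 V / 2^16 ≈ 22.89 µV.
Position in LSBs: (0.24616711 − (-0.75)) × 65536/1.5 = 43523.2051; rounding gives k = 43523.
V_code = -0.75 + (43523/65536) × 1.5 = 0.24616241455 V.
V_in − V_code = 0.24616711 − (0.24616241455) = +4.70 µV.

+4.70 µV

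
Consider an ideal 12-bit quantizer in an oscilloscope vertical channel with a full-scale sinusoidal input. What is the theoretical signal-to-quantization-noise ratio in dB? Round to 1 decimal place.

SNR = 6.02·12 + 1.76 = 74.00 dB.

74.0 dB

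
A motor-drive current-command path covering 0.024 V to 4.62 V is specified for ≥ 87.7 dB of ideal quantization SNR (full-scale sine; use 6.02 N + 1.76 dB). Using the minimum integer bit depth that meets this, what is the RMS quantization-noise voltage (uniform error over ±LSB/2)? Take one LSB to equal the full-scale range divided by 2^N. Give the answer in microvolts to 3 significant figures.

40.5 µV

Range = 4.62 − (0.024) = 4.596 V.
N ≥ (87.7 − 1.76)/6.02 = 14.276 → N_min = 15.
One LSB is 4.596 V / 32768 = 140.26 µV.
V_rms = LSB/√12 = 40.5 µV.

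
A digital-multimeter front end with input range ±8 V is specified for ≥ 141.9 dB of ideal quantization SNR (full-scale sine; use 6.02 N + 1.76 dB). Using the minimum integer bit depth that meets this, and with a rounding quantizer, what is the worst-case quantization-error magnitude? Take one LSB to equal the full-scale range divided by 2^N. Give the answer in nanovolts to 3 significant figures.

Range = 8 − (-8) = 16 V.
N ≥ (141.9 − 1.76)/6.02 = 23.279 → N_min = 24.
One LSB is 16 V / 16777216 = 0.95367 µV.
Half an LSB is 477 nV.

477 nV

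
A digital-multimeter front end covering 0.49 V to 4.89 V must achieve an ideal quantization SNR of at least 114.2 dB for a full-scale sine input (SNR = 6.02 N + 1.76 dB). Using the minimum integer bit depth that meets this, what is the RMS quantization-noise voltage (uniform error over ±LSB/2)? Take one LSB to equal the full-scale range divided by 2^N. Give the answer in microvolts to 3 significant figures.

2.42 µV

The full-scale span is 4.89 − (0.49) = 4.4 V.
Solving 6.02 N ≥ 114.2 − 1.76: N ≥ 18.678. Round up → N = 19.
LSB = 4.4 V ÷ 2^19 = 4.4/524288 V = 8.3923 µV.
V_rms = LSB/√12 = 2.42 µV.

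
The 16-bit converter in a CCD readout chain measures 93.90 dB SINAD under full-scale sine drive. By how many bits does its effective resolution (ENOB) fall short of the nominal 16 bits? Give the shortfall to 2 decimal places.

0.69 bits

Effective bits = (93.90 − 1.76)/6.02 = 15.3056.
16 − 15.3056 = 0.69 bits below nominal.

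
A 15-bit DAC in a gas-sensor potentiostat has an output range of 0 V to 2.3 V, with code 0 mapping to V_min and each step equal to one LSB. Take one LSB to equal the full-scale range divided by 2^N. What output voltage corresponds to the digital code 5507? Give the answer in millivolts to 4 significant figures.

V_FS = 2.3 V. LSB = 2.3 V / 2^15.
Output = V_min + (5507/32768) × range = 0 + 0.168060 × 2.3 V
      = 0 V + 0.386539 V = 0.386539 V.

386.5 mV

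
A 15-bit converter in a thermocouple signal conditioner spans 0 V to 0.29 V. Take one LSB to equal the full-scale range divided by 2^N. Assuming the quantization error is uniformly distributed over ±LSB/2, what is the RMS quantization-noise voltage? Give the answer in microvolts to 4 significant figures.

Full-scale range = 0.29 V.
One LSB is 0.29 V / 32768 = 8.85010 µV.
σ_q = LSB/√12 = 8.85010 µV/3.4641 = 2.555 µV.

2.555 µV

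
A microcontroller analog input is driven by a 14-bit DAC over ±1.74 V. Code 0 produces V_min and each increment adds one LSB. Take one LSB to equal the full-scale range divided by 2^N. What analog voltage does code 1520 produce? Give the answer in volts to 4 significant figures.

-1.417 V

Span: 1.74 V − (-1.74 V) = 3.48 V. LSB = 3.48 V / 2^14.
V_out = V_min + code × LSB = -1.74 V + 1520 × 3.48 V / 16384
      = -1.74 V + 0.322852 V = -1.41715 V.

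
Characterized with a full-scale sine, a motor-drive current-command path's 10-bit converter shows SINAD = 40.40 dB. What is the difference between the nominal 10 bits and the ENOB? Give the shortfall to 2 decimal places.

ENOB = (SINAD − 1.76)/6.02 = (40.40 − 1.76)/6.02 = 6.4186 bits.
Lost resolution: 10 − 6.4186 = 3.5814 bits.

3.58 bits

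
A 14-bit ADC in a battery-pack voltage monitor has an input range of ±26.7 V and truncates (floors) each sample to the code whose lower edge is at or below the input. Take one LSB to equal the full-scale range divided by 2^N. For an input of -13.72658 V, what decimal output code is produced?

Range = 26.7 − (-26.7) = 53.4 V. LSB = 53.4 V / 2^14 ≈ 3.259 mV.
V_in − V_min = -13.72658 − (-26.7) = 12.97342 V.
Divide by LSB: 12.97342 × 16384/53.4 = 3980.4591.
Truncating gives code 3980.

3980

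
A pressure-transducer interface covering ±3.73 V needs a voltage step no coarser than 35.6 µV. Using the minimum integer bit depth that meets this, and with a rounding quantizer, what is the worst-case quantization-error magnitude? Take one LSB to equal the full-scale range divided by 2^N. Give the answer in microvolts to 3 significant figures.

Range = 3.73 − (-3.73) = 7.46 V.
Need 2^N ≥ 7.46 V / 35.6 µV = 209600 → N_min = 18.
One LSB is 7.46 V / 262144 = 28.458 µV.
|e|_max = LSB/2 = 14.2 µV.

14.2 µV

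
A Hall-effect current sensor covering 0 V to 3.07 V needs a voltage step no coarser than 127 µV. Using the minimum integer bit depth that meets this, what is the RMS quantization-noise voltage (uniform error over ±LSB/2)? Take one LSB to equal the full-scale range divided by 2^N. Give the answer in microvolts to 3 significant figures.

Span = 3.07 V.
Levels needed ≥ 3.07/127 µV = 24170. 2^15 = 32768 suffices, so N_min = 15.
LSB = 3.07 V ÷ 2^15 = 3.07/32768 V = 93.689 µV.
σ_q = LSB/√12 = 93.689 µV/3.4641 = 27.0 µV.

27.0 µV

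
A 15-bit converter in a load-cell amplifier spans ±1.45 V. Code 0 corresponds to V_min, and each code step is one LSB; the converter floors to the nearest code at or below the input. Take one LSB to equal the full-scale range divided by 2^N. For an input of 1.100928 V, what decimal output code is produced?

28823

Range = 1.45 − (-1.45) = 2.9 V. LSB = 2.9 V / 2^15 ≈ 88.50 µV.
(V_in − V_min) × 2^15/range = (1.100928 − (-1.45)) × 32768/2.9 = 28823.727.
Floor → code = 28823.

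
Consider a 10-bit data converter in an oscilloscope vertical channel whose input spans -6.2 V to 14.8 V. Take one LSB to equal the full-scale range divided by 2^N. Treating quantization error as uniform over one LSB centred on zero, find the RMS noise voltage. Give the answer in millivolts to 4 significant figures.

Span: 14.8 V − (-6.2 V) = 21 V.
LSB = 21 V ÷ 2^10 = 21/1024 V = 20.5078 mV.
RMS of a uniform error over width LSB is LSB/√12 = 5.920 mV.

5.920 mV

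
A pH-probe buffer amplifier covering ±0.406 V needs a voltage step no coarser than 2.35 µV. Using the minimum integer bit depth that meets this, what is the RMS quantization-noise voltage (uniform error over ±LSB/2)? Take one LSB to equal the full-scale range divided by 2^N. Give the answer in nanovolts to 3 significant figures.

447 nV

Range = 0.406 − (-0.406) = 0.812 V.
Required number of levels: 0.812/2.35 µV = 345530; smallest N with 2^N ≥ that is 19.
LSB = 0.812 V / 2^19 = 1.5488 µV.
RMS noise = LSB/√12 = 447 nV.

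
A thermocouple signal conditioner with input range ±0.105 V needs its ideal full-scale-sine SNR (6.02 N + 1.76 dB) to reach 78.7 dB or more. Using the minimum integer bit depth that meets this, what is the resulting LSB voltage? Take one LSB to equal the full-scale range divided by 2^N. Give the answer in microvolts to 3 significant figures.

25.6 µV

Span: 0.105 V − (-0.105 V) = 0.21 V.
Required N = ⌈(78.7 − 1.76)/6.02⌉ = ⌈12.781⌉ = 13.
LSB = 0.21 V ÷ 2^13 = 0.21/8192 V = 25.6 µV.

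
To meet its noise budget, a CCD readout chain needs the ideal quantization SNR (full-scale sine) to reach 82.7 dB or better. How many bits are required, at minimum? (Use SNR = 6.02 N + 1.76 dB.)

14 bits

6.02 N + 1.76 ≥ 82.7 gives N ≥ 13.445, so the minimum integer is 14.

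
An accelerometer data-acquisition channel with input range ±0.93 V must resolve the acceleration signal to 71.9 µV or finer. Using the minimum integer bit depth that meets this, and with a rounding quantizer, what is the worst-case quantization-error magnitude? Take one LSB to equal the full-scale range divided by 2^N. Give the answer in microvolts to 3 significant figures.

Span: 0.93 V − (-0.93 V) = 1.86 V.
Levels needed ≥ 1.86/71.9 µV = 25870. 2^15 = 32768 suffices, so N_min = 15.
One LSB is 1.86 V / 32768 = 56.763 µV.
Max error for round-to-nearest is LSB/2 = 28.4 µV.

28.4 µV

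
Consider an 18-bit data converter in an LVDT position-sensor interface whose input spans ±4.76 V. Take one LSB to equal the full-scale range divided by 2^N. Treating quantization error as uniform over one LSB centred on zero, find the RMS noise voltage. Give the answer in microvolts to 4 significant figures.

10.48 µV

Full-scale range = 4.76 V − (-4.76 V) = 9.52 V.
LSB = 9.52 V / 2^18 = 36.3159 µV.
RMS of a uniform error over width LSB is LSB/√12 = 10.48 µV.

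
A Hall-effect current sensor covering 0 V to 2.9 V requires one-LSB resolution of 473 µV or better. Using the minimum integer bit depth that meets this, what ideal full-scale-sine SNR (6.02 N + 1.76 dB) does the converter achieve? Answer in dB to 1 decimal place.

Full-scale range = 2.9 V.
Levels needed ≥ 2.9/473 µV = 6131. 2^13 = 8192 suffices, so N_min = 13.
SNR = 6.02 × 13 + 1.76 = 80.02 dB.

80.0 dB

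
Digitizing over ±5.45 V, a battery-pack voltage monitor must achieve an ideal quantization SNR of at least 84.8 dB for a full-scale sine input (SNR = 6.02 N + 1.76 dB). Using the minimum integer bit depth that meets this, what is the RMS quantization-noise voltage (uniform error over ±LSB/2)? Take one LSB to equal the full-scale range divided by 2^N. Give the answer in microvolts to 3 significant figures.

192 µV

Full-scale range = 5.45 V − (-5.45 V) = 10.9 V.
N ≥ (84.8 − 1.76)/6.02 = 13.794 → N_min = 14.
Step size = 10.9/16384 V = 0.66528 mV.
σ_q = LSB/√12 = 0.66528 mV/3.4641 = 192 µV.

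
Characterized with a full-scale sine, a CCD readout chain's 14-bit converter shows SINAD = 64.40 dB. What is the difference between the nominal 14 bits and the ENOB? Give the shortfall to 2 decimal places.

3.59 bits

Effective bits = (64.40 − 1.76)/6.02 = 10.4053.
Lost resolution: 14 − 10.4053 = 3.5947 bits.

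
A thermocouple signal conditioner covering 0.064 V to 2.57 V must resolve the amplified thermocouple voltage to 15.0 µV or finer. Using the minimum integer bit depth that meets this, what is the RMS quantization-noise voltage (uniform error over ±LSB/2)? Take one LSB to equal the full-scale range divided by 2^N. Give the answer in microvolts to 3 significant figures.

Range = 2.57 − (0.064) = 2.506 V.
Levels needed ≥ 2.506/15.0 µV = 167100. 2^18 = 262144 suffices, so N_min = 18.
LSB = 2.506 V / 2^18 = 9.5596 µV.
V_rms = LSB/√12 = 2.76 µV.

2.76 µV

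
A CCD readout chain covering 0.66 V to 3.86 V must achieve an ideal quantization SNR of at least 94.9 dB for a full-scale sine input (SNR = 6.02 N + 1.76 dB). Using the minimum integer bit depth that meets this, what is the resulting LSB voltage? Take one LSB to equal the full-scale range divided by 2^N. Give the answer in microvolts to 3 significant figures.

Range = 3.86 − (0.66) = 3.2 V.
Required N = ⌈(94.9 − 1.76)/6.02⌉ = ⌈15.472⌉ = 16.
Step size = 3.2/65536 V = 48.8 µV.

48.8 µV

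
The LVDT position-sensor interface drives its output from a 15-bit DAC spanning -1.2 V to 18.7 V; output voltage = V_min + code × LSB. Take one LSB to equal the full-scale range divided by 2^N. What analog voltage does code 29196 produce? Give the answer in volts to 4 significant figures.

16.53 V

Span: 18.7 V − (-1.2 V) = 19.9 V. LSB = 19.9 V / 2^15.
V_out = -1.2 + 29196 × (19.9/32768) V
      = -1.2 V + 17.7307 V = 16.5307 V.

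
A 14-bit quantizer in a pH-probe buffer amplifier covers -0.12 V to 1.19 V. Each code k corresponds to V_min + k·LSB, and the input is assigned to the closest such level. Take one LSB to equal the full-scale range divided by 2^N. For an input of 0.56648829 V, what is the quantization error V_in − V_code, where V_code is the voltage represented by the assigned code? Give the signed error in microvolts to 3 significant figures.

Range = 1.19 − (-0.12) = 1.31 V. LSB = 1.31 V / 2^14 ≈ 79.96 µV.
(0.56648829 − (-0.12)) / LSB = 0.68648829 × 16384/1.31 = 8585.8200. Nearest integer: k = 8586.
V_code = -0.12 + (8586/16384) × 1.31 = 0.56650268555 V.
V_in − V_code = 0.56648829 − (0.56650268555) = −14.4 µV.

−14.4 µV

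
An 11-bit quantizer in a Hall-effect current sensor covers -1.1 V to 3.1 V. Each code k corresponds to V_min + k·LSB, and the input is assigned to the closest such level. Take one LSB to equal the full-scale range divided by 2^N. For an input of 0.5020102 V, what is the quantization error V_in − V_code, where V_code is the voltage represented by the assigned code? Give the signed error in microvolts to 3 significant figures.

+350 µV

Span: 3.1 V − (-1.1 V) = 4.2 V. LSB = 4.2 V / 2^11 ≈ 2.051 mV.
(0.5020102 − (-1.1)) / LSB = 1.6020102 × 2048/4.2 = 781.1707. Nearest integer: k = 781.
V_code = V_min + k × range/2^11 = -1.1 + 781 × 4.2/2048 = 0.5016601563 V.
V_in − V_code = 0.5020102 − (0.5016601563) = +350 µV.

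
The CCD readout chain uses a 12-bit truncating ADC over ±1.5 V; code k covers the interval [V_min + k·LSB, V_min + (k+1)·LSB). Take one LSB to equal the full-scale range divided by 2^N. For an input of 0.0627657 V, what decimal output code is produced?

2133

The full-scale span is 1.5 − (-1.5) = 3 V. LSB = 3 V / 2^12 ≈ 0.7324 mV.
code = ⌊(V_in − V_min)/LSB⌋ = ⌊(V_in − V_min) × 2^12 / range⌋
     = ⌊(0.0627657 − (-1.5)) × 4096 / 3⌋ = ⌊1.5627657 × 4096/3⌋
     = ⌊2133.696⌋ = 2133.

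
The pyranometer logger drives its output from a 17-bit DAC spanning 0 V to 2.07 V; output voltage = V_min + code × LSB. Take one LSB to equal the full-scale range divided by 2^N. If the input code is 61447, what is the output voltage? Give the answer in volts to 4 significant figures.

0.9704 V

Range is 2.07 V. LSB = 2.07 V / 2^17.
V_out = 0 + 61447 × (2.07/131072) V
      = 0 V + 0.970423 V = 0.970423 V.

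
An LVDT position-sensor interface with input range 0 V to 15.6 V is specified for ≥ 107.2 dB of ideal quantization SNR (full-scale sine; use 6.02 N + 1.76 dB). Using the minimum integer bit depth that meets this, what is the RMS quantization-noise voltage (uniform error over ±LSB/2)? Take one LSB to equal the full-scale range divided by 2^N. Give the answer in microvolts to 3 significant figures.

17.2 µV

Full-scale range = 15.6 V.
6.02 N + 1.76 ≥ 107.2 gives N ≥ 17.515, so the minimum integer is 18.
Step size = 15.6/262144 V = 59.509 µV.
RMS noise = LSB/√12 = 17.2 µV.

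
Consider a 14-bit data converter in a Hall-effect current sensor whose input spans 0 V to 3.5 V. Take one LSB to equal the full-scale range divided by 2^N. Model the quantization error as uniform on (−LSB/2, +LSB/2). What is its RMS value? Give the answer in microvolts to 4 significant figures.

61.67 µV

Span = 3.5 V.
Step size = 3.5/16384 V = 213.623 µV.
V_rms = LSB/√12 = 213.623 µV / √12 = 61.67 µV.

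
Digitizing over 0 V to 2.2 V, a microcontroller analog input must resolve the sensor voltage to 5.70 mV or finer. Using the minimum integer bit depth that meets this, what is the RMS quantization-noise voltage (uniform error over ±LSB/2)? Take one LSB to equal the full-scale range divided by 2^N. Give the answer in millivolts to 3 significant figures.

1.24 mV

Full-scale range = 2.2 V.
Levels needed ≥ 2.2/5.70 mV = 386.0. 2^9 = 512 suffices, so N_min = 9.
One LSB is 2.2 V / 512 = 4.2969 mV.
σ_q = LSB/√12 = 4.2969 mV/3.4641 = 1.24 mV.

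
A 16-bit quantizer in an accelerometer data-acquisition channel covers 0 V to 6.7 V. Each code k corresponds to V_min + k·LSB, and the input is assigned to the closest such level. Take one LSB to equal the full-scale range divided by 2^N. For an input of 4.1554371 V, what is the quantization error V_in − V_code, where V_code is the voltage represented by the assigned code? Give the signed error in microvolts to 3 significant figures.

V_FS = 6.7 V. LSB = 6.7 V / 2^16 ≈ 102.2 µV.
(V_in − V_min)/LSB = (4.1554371 − (0)) × 65536/6.7 = 40646.3770 → nearest code k = 40646.
V_code = V_min + k × range/2^16 = 0 + 40646 × 6.7/65536 = 4.1553985596 V.
V_in − V_code = 4.1554371 − (4.1553985596) = +38.5 µV.

+38.5 µV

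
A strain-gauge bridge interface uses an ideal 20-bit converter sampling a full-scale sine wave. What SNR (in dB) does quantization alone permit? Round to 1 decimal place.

122.2 dB

6.02(20) + 1.76 = 120.40 + 1.76 = 122.16 dB.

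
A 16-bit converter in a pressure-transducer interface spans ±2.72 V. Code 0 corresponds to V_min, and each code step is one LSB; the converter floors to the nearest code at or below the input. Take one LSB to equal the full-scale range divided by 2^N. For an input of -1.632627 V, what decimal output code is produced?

13099

The full-scale span is 2.72 − (-2.72) = 5.44 V. LSB = 5.44 V / 2^16 ≈ 83.01 µV.
(V_in − V_min) × 2^16/range = (-1.632627 − (-2.72)) × 65536/5.44 = 13099.646.
Floor → code = 13099.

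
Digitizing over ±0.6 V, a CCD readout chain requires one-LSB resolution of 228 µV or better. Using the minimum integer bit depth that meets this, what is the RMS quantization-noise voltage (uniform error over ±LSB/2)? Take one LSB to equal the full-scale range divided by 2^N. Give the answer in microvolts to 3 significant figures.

42.3 µV

Span: 0.6 V − (-0.6 V) = 1.2 V.
Need 2^N ≥ 1.2 V / 228 µV = 5263 → N_min = 13.
One LSB is 1.2 V / 8192 = 146.48 µV.
RMS noise = LSB/√12 = 42.3 µV.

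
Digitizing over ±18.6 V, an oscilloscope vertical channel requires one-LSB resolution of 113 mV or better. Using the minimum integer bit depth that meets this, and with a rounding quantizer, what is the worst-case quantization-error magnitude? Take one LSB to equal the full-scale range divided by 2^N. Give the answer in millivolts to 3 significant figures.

Span: 18.6 V − (-18.6 V) = 37.2 V.
Required number of levels: 37.2/113 mV = 329.20; smallest N with 2^N ≥ that is 9.
LSB = 37.2 V ÷ 2^9 = 37.2/512 V = 72.656 mV.
Max error for round-to-nearest is LSB/2 = 36.3 mV.

36.3 mV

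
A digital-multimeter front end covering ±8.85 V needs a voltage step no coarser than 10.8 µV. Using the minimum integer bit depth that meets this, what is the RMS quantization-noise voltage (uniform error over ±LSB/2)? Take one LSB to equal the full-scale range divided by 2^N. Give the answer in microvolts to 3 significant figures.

Full-scale range = 8.85 V − (-8.85 V) = 17.7 V.
Levels needed ≥ 17.7/10.8 µV = 1.639e6. 2^21 = 2097152 suffices, so N_min = 21.
One LSB is 17.7 V / 2097152 = 8.4400 µV.
RMS noise = LSB/√12 = 2.44 µV.

2.44 µV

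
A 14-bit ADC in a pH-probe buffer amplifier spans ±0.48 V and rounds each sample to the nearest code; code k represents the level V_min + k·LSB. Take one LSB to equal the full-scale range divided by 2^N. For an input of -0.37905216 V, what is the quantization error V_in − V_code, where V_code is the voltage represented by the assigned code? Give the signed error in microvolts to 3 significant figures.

The full-scale span is 0.48 − (-0.48) = 0.96 V. LSB = 0.96 V / 2^14 ≈ 58.59 µV.
(V_in − V_min)/LSB = (-0.37905216 − (-0.48)) × 16384/0.96 = 1722.8431 → nearest code k = 1723.
V_code = -0.48 + (1723/16384) × 0.96 = -0.37904296875 V.
e = -0.37905216 − (-0.37904296875) = −9.19 µV.

−9.19 µV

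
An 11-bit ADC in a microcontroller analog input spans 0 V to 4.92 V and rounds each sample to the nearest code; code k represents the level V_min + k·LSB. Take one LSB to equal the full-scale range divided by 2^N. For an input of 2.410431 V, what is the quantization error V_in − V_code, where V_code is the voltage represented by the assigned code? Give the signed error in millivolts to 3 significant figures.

+0.880 mV

V_FS = 4.92 V. LSB = 4.92 V / 2^11 ≈ 2.402 mV.
(V_in − V_min)/LSB = (2.410431 − (0)) × 2048/4.92 = 1003.3664 → nearest code k = 1003.
Reconstructed level: 0 + 1003 × 4.92/2048 V = 2.409550781 V.
e = 2.410431 − (2.409550781) = +0.880 mV.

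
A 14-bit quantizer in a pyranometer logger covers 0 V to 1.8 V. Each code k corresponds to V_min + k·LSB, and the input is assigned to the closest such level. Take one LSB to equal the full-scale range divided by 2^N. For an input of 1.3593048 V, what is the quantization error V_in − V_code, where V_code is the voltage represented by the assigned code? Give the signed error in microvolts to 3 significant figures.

V_FS = 1.8 V. LSB = 1.8 V / 2^14 ≈ 109.9 µV.
(V_in − V_min)/LSB = (1.3593048 − (0)) × 16384/1.8 = 12372.6944 → nearest code k = 12373.
V_code = V_min + k × range/2^14 = 0 + 12373 × 1.8/16384 = 1.3593383789 V.
e = 1.3593048 − (1.3593383789) = −33.6 µV.

−33.6 µV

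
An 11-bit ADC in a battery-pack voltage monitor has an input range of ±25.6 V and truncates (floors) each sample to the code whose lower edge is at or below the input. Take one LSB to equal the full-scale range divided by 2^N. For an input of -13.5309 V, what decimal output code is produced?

482

Span: 25.6 V − (-25.6 V) = 51.2 V. LSB = 51.2 V / 2^11 ≈ 25.00 mV.
V_in − V_min = -13.5309 − (-25.6) = 12.0691 V.
Divide by LSB: 12.0691 × 2048/51.2 = 482.7640.
Truncating gives code 482.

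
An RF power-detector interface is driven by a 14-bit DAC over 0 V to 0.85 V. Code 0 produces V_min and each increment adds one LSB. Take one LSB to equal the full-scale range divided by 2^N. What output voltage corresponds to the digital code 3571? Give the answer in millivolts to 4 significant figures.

185.3 mV

Range is 0.85 V. LSB = 0.85 V / 2^14.
V_out = V_min + code × LSB = 0 V + 3571 × 0.85 V / 16384
      = 0 + 0.185263 = 0.185263 V.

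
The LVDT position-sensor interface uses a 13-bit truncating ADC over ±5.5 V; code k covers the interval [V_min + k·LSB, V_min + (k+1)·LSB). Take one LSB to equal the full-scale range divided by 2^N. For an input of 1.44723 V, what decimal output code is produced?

5173

Span: 5.5 V − (-5.5 V) = 11 V. LSB = 11 V / 2^13 ≈ 1.343 mV.
(V_in − V_min) × 2^13/range = (1.44723 − (-5.5)) × 8192/11 = 5173.792.
Floor → code = 5173.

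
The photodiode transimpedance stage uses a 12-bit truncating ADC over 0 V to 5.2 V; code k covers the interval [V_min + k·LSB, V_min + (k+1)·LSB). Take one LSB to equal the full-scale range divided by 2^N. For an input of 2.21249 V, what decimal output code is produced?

1742

Full-scale range = 5.2 V. LSB = 5.2 V / 2^12 ≈ 1.270 mV.
V_in − V_min = 2.21249 − (0) = 2.21249 V.
Divide by LSB: 2.21249 × 4096/5.2 = 1742.7614.
Truncating gives code 1742.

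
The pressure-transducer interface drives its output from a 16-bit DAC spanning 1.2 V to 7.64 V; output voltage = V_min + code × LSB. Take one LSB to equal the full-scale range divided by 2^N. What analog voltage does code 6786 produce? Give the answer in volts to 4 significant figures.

1.867 V

Full-scale range = 7.64 V − (1.2 V) = 6.44 V. LSB = 6.44 V / 2^16.
Output = V_min + (6786/65536) × range = 1.2 + 0.103546 × 6.44 V
      = 1.2 + 0.666837 = 1.86684 V.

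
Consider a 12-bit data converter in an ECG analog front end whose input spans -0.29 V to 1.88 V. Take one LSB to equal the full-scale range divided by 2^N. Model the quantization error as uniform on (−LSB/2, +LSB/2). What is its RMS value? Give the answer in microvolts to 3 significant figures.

Full-scale range = 1.88 V − (-0.29 V) = 2.17 V.
LSB = 2.17 V ÷ 2^12 = 2.17/4096 V = 0.52979 mV.
σ_q = LSB/√12 = 0.52979 mV/3.4641 = 153 µV.

153 µV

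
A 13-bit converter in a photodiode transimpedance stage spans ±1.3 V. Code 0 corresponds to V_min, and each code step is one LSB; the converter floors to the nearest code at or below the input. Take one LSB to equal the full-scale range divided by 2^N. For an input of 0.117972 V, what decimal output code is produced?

Full-scale range = 1.3 V − (-1.3 V) = 2.6 V. LSB = 2.6 V / 2^13 ≈ 317.4 µV.
V_in − V_min = 0.117972 − (-1.3) = 1.417972 V.
Divide by LSB: 1.417972 × 8192/2.6 = 4467.7025.
Truncating gives code 4467.

4467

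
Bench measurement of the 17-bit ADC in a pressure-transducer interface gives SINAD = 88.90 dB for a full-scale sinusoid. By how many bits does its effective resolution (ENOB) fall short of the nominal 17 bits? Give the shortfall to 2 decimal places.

ENOB = (SINAD − 1.76)/6.02 = (88.90 − 1.76)/6.02 = 14.4751 bits.
Shortfall = 17 − 14.4751 = 2.5249 bits.

2.52 bits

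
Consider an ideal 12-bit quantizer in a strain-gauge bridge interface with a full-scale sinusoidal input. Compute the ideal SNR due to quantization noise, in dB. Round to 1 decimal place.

Ideal quantization SNR: 6.02 × 12 + 1.76 dB = 74.0 dB.

74.0 dB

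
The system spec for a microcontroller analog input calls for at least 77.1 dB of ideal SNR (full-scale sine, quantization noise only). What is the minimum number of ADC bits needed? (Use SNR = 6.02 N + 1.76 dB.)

13 bits

Required N = ⌈(77.1 − 1.76)/6.02⌉ = ⌈12.515⌉ = 13.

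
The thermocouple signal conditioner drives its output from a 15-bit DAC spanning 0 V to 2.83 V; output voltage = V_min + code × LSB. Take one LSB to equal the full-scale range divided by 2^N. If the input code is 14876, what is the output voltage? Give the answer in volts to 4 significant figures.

1.285 V

Span = 2.83 V. LSB = 2.83 V / 2^15.
V_out = 0 + 14876 × (2.83/32768) V
      = 0 + 1.28476 = 1.28476 V.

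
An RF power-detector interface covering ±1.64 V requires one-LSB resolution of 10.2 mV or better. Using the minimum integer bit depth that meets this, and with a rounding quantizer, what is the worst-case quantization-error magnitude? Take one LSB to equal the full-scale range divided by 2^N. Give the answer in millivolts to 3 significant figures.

Range = 1.64 − (-1.64) = 3.28 V.
Need 2^N ≥ 3.28 V / 10.2 mV = 321.6 → N_min = 9.
LSB = 3.28 V ÷ 2^9 = 3.28/512 V = 6.4063 mV.
Max error for round-to-nearest is LSB/2 = 3.20 mV.

3.20 mV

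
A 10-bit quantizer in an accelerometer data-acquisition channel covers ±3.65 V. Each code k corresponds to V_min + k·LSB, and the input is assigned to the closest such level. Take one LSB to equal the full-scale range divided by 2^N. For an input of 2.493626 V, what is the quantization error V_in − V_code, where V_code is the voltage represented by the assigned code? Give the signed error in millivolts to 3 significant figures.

−1.49 mV

Range = 3.65 − (-3.65) = 7.3 V. LSB = 7.3 V / 2^10 ≈ 7.129 mV.
Position in LSBs: (2.493626 − (-3.65)) × 1024/7.3 = 861.7908; rounding gives k = 862.
Reconstructed level: -3.65 + 862 × 7.3/1024 V = 2.495117188 V.
Error = V_in − V_code = 2.493626 − (2.495117188) = −1.49 mV.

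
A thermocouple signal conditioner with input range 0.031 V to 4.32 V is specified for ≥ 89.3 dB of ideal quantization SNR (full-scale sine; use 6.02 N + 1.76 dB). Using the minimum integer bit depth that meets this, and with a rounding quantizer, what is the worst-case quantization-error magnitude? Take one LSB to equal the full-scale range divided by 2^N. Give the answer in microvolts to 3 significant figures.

65.4 µV

Span: 4.32 V − (0.031 V) = 4.289 V.
Required N = ⌈(89.3 − 1.76)/6.02⌉ = ⌈14.542⌉ = 15.
Step size = 4.289/32768 V = 130.89 µV.
|e|_max = LSB/2 = 65.4 µV.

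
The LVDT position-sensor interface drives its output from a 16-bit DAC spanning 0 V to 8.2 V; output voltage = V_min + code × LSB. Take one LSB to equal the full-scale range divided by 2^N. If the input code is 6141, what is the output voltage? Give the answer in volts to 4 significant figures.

Span = 8.2 V. LSB = 8.2 V / 2^16.
Output = V_min + (6141/65536) × range = 0 + 0.0937042 × 8.2 V
      = 0 V + 0.768375 V = 0.768375 V.

0.7684 V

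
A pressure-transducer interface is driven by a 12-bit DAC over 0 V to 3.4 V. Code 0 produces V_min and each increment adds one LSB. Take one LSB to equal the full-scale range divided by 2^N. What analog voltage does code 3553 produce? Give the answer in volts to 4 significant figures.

Range is 3.4 V. LSB = 3.4 V / 2^12.
V_out = V_min + code × LSB = 0 V + 3553 × 3.4 V / 4096
      = 0 + 2.94927 = 2.94927 V.

2.949 V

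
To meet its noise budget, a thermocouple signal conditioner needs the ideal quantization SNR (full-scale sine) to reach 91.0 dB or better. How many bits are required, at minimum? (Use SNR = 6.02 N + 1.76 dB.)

6.02 N + 1.76 ≥ 91.0 gives N ≥ 14.824, so the minimum integer is 15.

15 bits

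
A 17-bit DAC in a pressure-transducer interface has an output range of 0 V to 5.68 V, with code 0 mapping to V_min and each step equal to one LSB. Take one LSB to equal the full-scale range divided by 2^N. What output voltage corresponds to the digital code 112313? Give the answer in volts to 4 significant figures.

4.867 V

V_FS = 5.68 V. LSB = 5.68 V / 2^17.
V_out = V_min + code × LSB = 0 V + 112313 × 5.68 V / 131072
      = 0 V + 4.86708 V = 4.86708 V.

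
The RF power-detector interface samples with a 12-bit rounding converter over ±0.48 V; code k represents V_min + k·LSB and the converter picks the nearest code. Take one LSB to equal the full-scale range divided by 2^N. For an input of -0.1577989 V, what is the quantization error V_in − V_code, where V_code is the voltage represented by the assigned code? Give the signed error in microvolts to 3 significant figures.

−64.5 µV

Span: 0.48 V − (-0.48 V) = 0.96 V. LSB = 0.96 V / 2^12 ≈ 234.4 µV.
(-0.1577989 − (-0.48)) / LSB = 0.3222011 × 4096/0.96 = 1374.7247. Nearest integer: k = 1375.
V_code = -0.48 + (1375/4096) × 0.96 = -0.1577343750 V.
Error = V_in − V_code = -0.1577989 − (-0.1577343750) = −64.5 µV.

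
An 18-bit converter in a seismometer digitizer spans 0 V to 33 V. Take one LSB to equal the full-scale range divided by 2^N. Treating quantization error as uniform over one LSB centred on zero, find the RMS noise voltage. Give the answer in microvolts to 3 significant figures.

36.3 µV

Span = 33 V.
LSB = 33 V / 2^18 = 125.89 µV.
V_rms = LSB/√12 = 125.89 µV / √12 = 36.3 µV.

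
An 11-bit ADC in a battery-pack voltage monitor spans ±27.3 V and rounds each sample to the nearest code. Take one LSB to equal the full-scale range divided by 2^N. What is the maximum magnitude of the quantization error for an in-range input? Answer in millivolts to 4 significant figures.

Range = 27.3 − (-27.3) = 54.6 V.
Step size = 54.6/2048 V = 26.6602 mV.
|e|_max = LSB/2 = 13.33 mV.

13.33 mV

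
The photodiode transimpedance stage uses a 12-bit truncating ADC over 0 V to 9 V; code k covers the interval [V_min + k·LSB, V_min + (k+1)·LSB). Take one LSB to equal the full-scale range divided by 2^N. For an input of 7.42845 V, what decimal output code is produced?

3380

Range is 9 V. LSB = 9 V / 2^12 ≈ 2.197 mV.
V_in − V_min = 7.42845 − (0) = 7.42845 V.
Divide by LSB: 7.42845 × 4096/9 = 3380.7701.
Truncating gives code 3380.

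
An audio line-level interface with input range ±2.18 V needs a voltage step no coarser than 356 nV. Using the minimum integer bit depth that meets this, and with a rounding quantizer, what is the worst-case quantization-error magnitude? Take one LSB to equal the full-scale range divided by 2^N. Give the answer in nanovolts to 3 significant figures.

Full-scale range = 2.18 V − (-2.18 V) = 4.36 V.
Required number of levels: 4.36/356 nV = 1.2247e7; smallest N with 2^N ≥ that is 24.
Step size = 4.36/16777216 V = 259.88 nV.
Max error for round-to-nearest is LSB/2 = 130 nV.

130 nV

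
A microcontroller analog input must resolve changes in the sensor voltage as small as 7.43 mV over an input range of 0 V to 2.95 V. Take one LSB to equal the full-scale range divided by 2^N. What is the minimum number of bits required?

Range is 2.95 V.
Levels needed ≥ 2.95/7.43 mV = 397.0. 2^9 = 512 suffices, so N_min = 9.

9 bits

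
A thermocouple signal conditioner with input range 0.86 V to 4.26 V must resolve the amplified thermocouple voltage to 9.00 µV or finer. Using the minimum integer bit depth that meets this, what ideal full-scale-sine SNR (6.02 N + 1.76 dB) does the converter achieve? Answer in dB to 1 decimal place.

116.1 dB

Range = 4.26 − (0.86) = 3.4 V.
Required number of levels: 3.4/9.00 µV = 377780; smallest N with 2^N ≥ that is 19.
Ideal SNR at N = 19: 6.02·19 + 1.76 = 116.1 dB.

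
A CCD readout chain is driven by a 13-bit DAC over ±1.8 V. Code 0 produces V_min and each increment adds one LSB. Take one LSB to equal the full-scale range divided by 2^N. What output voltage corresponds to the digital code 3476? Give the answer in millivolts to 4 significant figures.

-272.5 mV

Span: 1.8 V − (-1.8 V) = 3.6 V. LSB = 3.6 V / 2^13.
V_out = V_min + code × LSB = -1.8 V + 3476 × 3.6 V / 8192
      = -1.8 V + 1.52754 V = -0.272461 V.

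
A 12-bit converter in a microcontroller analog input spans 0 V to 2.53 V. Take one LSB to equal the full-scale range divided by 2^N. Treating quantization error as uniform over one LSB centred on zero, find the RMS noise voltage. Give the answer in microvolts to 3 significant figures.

178 µV

V_FS = 2.53 V.
One LSB is 2.53 V / 4096 = 0.61768 mV.
For a uniform distribution on [−LSB/2, +LSB/2], V_rms = LSB/√12 = 0.61768 mV/3.4641 = 178 µV.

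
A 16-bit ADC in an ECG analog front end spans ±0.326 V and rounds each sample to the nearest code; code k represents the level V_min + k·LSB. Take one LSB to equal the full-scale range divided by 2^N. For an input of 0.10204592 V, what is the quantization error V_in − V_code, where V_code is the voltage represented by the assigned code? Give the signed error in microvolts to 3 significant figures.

Span: 0.326 V − (-0.326 V) = 0.652 V. LSB = 0.652 V / 2^16 ≈ 9.949 µV.
(V_in − V_min)/LSB = (0.10204592 − (-0.326)) × 65536/0.652 = 43025.1801 → nearest code k = 43025.
Reconstructed level: -0.326 + 43025 × 0.652/65536 V = 0.10204412842 V.
e = 0.10204592 − (0.10204412842) = +1.79 µV.

+1.79 µV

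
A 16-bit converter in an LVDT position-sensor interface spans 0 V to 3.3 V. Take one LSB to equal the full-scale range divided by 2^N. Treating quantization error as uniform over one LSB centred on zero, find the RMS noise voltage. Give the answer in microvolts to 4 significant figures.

Range is 3.3 V.
LSB = 3.3 V / 2^16 = 50.3540 µV.
V_rms = LSB/√12 = 50.3540 µV / √12 = 14.54 µV.

14.54 µV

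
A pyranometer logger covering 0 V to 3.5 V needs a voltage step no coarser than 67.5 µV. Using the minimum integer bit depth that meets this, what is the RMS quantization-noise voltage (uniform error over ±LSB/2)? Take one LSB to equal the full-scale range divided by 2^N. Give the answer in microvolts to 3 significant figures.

Full-scale range = 3.5 V.
Need 2^N ≥ 3.5 V / 67.5 µV = 51850 → N_min = 16.
LSB = 3.5 V / 2^16 = 53.406 µV.
RMS noise = LSB/√12 = 15.4 µV.

15.4 µV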